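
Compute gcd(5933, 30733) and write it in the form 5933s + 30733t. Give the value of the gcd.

Repeated division:
30733 = 5×5933 + 1068
5933 = 5×1068 + 593
1068 = 1×593 + 475
593 = 1×475 + 118
475 = 4×118 + 3
118 = 39×3 + 1
3 = 3×1 + 0
gcd(5933, 30733) = 1.
Back-substituting:
1 = 118 − 39·3
1 = −39·475 + 157·118
1 = 157·593 − 196·475
1 = −196·1068 + 353·593
1 = 353·5933 − 1961·1068
1 = −1961·30733 + 10158·5933
So 1 = (-1961)·30733 + (10158)·5933.

1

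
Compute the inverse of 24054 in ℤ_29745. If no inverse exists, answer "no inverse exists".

no inverse exists

Compute gcd(24054, 29745):
29745 = 1×24054 + 5691
24054 = 4×5691 + 1290
5691 = 4×1290 + 531
1290 = 2×531 + 228
531 = 2×228 + 75
228 = 3×75 + 3
75 = 25×3 + 0
The gcd is 3, not 1, hence no inverse exists.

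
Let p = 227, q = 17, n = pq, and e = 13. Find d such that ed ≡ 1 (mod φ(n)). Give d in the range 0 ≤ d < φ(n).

1669

φ(n) = (p−1)(q−1) = 226·16 = 3616.
Need d with 13·d ≡ 1 (mod 3616). Apply the extended Euclidean algorithm:
3616 = 278×13 + 2
13 = 6×2 + 1
2 = 2×1 + 0
Back-substitute:
1 = 13 − 6·2
1 = −6·3616 + 1669·13
So 13·1669 ≡ 1 (mod 3616), hence d = 1669.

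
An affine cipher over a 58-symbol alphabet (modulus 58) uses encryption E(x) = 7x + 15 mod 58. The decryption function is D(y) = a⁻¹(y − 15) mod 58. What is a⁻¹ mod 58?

Extended Euclidean algorithm:
58 = 8·7 + 2
7 = 3·2 + 1
2 = 2·1 + 0
Since gcd(7, 58) = 1, back-substitute to write 1 as a combination:
1 = 7 − 3·2
1 = −3·58 + 25·7
So 7·25 ≡ 1 (mod 58).

25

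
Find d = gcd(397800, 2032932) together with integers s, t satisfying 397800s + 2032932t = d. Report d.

12

Apply Euclid's algorithm to 2032932 and 397800:
2032932 = 5·397800 + 43932
397800 = 9·43932 + 2412
43932 = 18·2412 + 516
2412 = 4·516 + 348
516 = 1·348 + 168
348 = 2·168 + 12
168 = 14·12 + 0
gcd(397800, 2032932) = 12.
Back-substituting:
12 = 348 − 2·168
12 = −2·516 + 3·348
12 = 3·2412 − 14·516
12 = −14·43932 + 255·2412
12 = 255·397800 − 2309·43932
12 = −2309·2032932 + 11800·397800
So 12 = (-2309)·2032932 + (11800)·397800.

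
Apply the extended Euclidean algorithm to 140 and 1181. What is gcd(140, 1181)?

1

Apply Euclid's algorithm to 1181 and 140:
1181 = 8·140 + 61
140 = 2·61 + 18
61 = 3·18 + 7
18 = 2·7 + 4
7 = 1·4 + 3
4 = 1·3 + 1
3 = 3·1 + 0
gcd(140, 1181) = 1.
Working backward:
1 = 4 − 3
1 = −7 + 2·4
1 = 2·18 − 5·7
1 = −5·61 + 17·18
1 = 17·140 − 39·61
1 = −39·1181 + 329·140
So 1 = (-39)·1181 + (329)·140.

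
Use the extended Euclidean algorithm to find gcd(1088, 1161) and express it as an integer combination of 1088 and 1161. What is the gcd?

1

Apply Euclid's algorithm to 1161 and 1088:
1161 = 1×1088 + 73
1088 = 14×73 + 66
73 = 1×66 + 7
66 = 9×7 + 3
7 = 2×3 + 1
3 = 3×1 + 0
gcd(1088, 1161) = 1.
Express as a combination:
1 = 7 − 2·3
1 = −2·66 + 19·7
1 = 19·73 − 21·66
1 = −21·1088 + 313·73
1 = 313·1161 − 334·1088
So 1 = (313)·1161 + (-334)·1088.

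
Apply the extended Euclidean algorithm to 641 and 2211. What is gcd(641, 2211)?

1

Euclidean algorithm:
2211 = 3×641 + 288
641 = 2×288 + 65
288 = 4×65 + 28
65 = 2×28 + 9
28 = 3×9 + 1
9 = 9×1 + 0
gcd(641, 2211) = 1.
Back-substituting:
1 = 28 − 3·9
1 = −3·65 + 7·28
1 = 7·288 − 31·65
1 = −31·641 + 69·288
1 = 69·2211 − 238·641
So 1 = (69)·2211 + (-238)·641.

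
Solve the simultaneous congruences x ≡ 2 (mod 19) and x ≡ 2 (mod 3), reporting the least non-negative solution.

Write x = 2 + 19·k. Then 19·k ≡ 2 − 2 ≡ 0 (mod 3).
Need 19⁻¹ mod 3. Extended Euclid on (3, 1):
3 = 3×1 + 0
19⁻¹ ≡ 1 (mod 3), so k ≡ 1·0 ≡ 0 (mod 3).
x = 2 + 19·0 = 2.

2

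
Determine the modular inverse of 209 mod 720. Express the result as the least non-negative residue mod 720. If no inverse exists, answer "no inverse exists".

Apply the Euclidean algorithm to 720 and 209:
720 = 3×209 + 93
209 = 2×93 + 23
93 = 4×23 + 1
23 = 23×1 + 0
The gcd is 1. Working backward:
1 = 93 − 4·23
1 = −4·209 + 9·93
1 = 9·720 − 31·209
So 209·(-31) ≡ 1 (mod 720), and -31 ≡ 689 (mod 720).

689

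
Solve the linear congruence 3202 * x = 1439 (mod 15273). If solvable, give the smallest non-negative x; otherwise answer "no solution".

First find gcd(3202, 15273):
15273 = 4×3202 + 2465
3202 = 1×2465 + 737
2465 = 3×737 + 254
737 = 2×254 + 229
254 = 1×229 + 25
229 = 9×25 + 4
25 = 6×4 + 1
4 = 4×1 + 0
gcd = 1, so a unique solution mod 15273 exists.
Back-substitute for the Bézout coefficients:
1 = 25 − 6·4
1 = −6·229 + 55·25
1 = 55·254 − 61·229
1 = −61·737 + 177·254
1 = 177·2465 − 592·737
1 = −592·3202 + 769·2465
1 = 769·15273 − 3668·3202
So 3202·(-3668) ≡ 1 (mod 15273), giving 3202⁻¹ ≡ 11605.
x ≡ 3202⁻¹·1439 ≡ 11605·1439 ≡ 6206 (mod 15273).

6206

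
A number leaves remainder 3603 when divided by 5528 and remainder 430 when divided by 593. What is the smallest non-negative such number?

Write x = 3603 + 5528·k. Then 5528·k ≡ 430 − 3603 ≡ 385 (mod 593).
Need 5528⁻¹ mod 593. Extended Euclid on (593, 191):
593 = 3·191 + 20
191 = 9·20 + 11
20 = 1·11 + 9
11 = 1·9 + 2
9 = 4·2 + 1
2 = 2·1 + 0
Back-substitute:
1 = 9 − 4·2
1 = −4·11 + 5·9
1 = 5·20 − 9·11
1 = −9·191 + 86·20
1 = 86·593 − 267·191
5528⁻¹ ≡ 326 (mod 593), so k ≡ 326·385 ≡ 387 (mod 593).
x = 3603 + 5528·387 = 2142939.

2142939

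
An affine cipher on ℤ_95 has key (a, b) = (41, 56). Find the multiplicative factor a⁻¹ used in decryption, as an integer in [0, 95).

gcd(95, 41) by repeated division:
95 = 2*41 + 13
41 = 3*13 + 2
13 = 6*2 + 1
2 = 2*1 + 0
Since gcd(41, 95) = 1, back-substitute to write 1 as a combination:
1 = 13 − 6·2
1 = −6·41 + 19·13
1 = 19·95 − 44·41
Hence 41⁻¹ ≡ -44 ≡ 51 (mod 95).

51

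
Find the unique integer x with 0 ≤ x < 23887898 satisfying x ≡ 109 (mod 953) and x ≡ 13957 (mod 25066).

8761991

Write x = 109 + 953·k. Then 953·k ≡ 13957 − 109 ≡ 13848 (mod 25066).
Need 953⁻¹ mod 25066. Extended Euclid on (25066, 953):
25066 = 26·953 + 288
953 = 3·288 + 89
288 = 3·89 + 21
89 = 4·21 + 5
21 = 4·5 + 1
5 = 5·1 + 0
Back-substitute:
1 = 21 − 4·5
1 = −4·89 + 17·21
1 = 17·288 − 55·89
1 = −55·953 + 182·288
1 = 182·25066 − 4787·953
953⁻¹ ≡ 20279 (mod 25066), so k ≡ 20279·13848 ≡ 9194 (mod 25066).
x = 109 + 953·9194 = 8761991.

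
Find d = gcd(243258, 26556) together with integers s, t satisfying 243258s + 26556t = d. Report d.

6

Apply Euclid's algorithm to 243258 and 26556:
243258 = 9×26556 + 4254
26556 = 6×4254 + 1032
4254 = 4×1032 + 126
1032 = 8×126 + 24
126 = 5×24 + 6
24 = 4×6 + 0
gcd(243258, 26556) = 6.
Working backward:
6 = 126 − 5·24
6 = −5·1032 + 41·126
6 = 41·4254 − 169·1032
6 = −169·26556 + 1055·4254
6 = 1055·243258 − 9664·26556
So 6 = (1055)·243258 + (-9664)·26556.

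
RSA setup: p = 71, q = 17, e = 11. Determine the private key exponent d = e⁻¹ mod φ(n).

φ(n) = (p−1)(q−1) = 70·16 = 1120.
Need d with 11·d ≡ 1 (mod 1120). Apply the extended Euclidean algorithm:
1120 = 101*11 + 9
11 = 1*9 + 2
9 = 4*2 + 1
2 = 2*1 + 0
Back-substitute:
1 = 9 − 4·2
1 = −4·11 + 5·9
1 = 5·1120 − 509·11
So 11·(-509) ≡ 1 (mod 1120), hence d ≡ -509 ≡ 611 (mod 1120).

611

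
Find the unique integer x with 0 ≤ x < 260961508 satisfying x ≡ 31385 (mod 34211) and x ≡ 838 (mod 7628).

Write x = 31385 + 34211·k. Then 34211·k ≡ 838 − 31385 ≡ 7593 (mod 7628).
Need 34211⁻¹ mod 7628. Extended Euclid on (7628, 3699):
7628 = 2·3699 + 230
3699 = 16·230 + 19
230 = 12·19 + 2
19 = 9·2 + 1
2 = 2·1 + 0
Back-substitute:
1 = 19 − 9·2
1 = −9·230 + 109·19
1 = 109·3699 − 1753·230
1 = −1753·7628 + 3615·3699
34211⁻¹ ≡ 3615 (mod 7628), so k ≡ 3615·7593 ≡ 3151 (mod 7628).
x = 31385 + 34211·3151 = 107830246.

107830246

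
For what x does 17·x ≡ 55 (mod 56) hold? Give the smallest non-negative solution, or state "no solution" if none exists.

First find gcd(17, 56):
56 = 3*17 + 5
17 = 3*5 + 2
5 = 2*2 + 1
2 = 2*1 + 0
gcd = 1, so a unique solution mod 56 exists.
Back-substitute for the Bézout coefficients:
1 = 5 − 2·2
1 = −2·17 + 7·5
1 = 7·56 − 23·17
So 17·(-23) ≡ 1 (mod 56), giving 17⁻¹ ≡ 33.
x ≡ 17⁻¹·55 ≡ 33·55 ≡ 23 (mod 56).

23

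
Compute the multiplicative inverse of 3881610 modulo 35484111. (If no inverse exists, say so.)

no inverse exists

Euclidean algorithm on 35484111, 3881610:
35484111 = 9*3881610 + 549621
3881610 = 7*549621 + 34263
549621 = 16*34263 + 1413
34263 = 24*1413 + 351
1413 = 4*351 + 9
351 = 39*9 + 0
gcd(3881610, 35484111) = 9 ≠ 1, so 3881610 has no multiplicative inverse modulo 35484111.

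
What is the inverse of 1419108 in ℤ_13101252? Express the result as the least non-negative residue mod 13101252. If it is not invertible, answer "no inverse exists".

no inverse exists

Euclidean algorithm on 13101252, 1419108:
13101252 = 9·1419108 + 329280
1419108 = 4·329280 + 101988
329280 = 3·101988 + 23316
101988 = 4·23316 + 8724
23316 = 2·8724 + 5868
8724 = 1·5868 + 2856
5868 = 2·2856 + 156
2856 = 18·156 + 48
156 = 3·48 + 12
48 = 4·12 + 0
gcd(1419108, 13101252) = 12 ≠ 1, so 1419108 has no multiplicative inverse modulo 13101252.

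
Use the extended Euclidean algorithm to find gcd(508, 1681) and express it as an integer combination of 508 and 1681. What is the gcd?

Repeated division:
1681 = 3·508 + 157
508 = 3·157 + 37
157 = 4·37 + 9
37 = 4·9 + 1
9 = 9·1 + 0
gcd(508, 1681) = 1.
Back-substituting:
1 = 37 − 4·9
1 = −4·157 + 17·37
1 = 17·508 − 55·157
1 = −55·1681 + 182·508
So 1 = (-55)·1681 + (182)·508.

1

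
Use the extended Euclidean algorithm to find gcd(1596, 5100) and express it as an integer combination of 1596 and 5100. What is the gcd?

12

Apply Euclid's algorithm to 5100 and 1596:
5100 = 3·1596 + 312
1596 = 5·312 + 36
312 = 8·36 + 24
36 = 1·24 + 12
24 = 2·12 + 0
gcd(1596, 5100) = 12.
Express as a combination:
12 = 36 − 24
12 = −312 + 9·36
12 = 9·1596 − 46·312
12 = −46·5100 + 147·1596
So 12 = (-46)·5100 + (147)·1596.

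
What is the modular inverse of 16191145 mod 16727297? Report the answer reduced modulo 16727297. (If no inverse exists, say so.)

Apply the Euclidean algorithm to 16727297 and 16191145:
16727297 = 1·16191145 + 536152
16191145 = 30·536152 + 106585
536152 = 5·106585 + 3227
106585 = 33·3227 + 94
3227 = 34·94 + 31
94 = 3·31 + 1
31 = 31·1 + 0
gcd = 1, so the inverse exists. Back-substitute:
1 = 94 − 3·31
1 = −3·3227 + 103·94
1 = 103·106585 − 3402·3227
1 = −3402·536152 + 17113·106585
1 = 17113·16191145 − 516792·536152
1 = −516792·16727297 + 533905·16191145
So 16191145·533905 ≡ 1 (mod 16727297).

533905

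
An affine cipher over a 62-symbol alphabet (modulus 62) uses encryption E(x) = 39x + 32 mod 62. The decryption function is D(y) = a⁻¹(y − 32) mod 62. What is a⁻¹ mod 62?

35

Run Euclid on (62, 39):
62 = 1*39 + 23
39 = 1*23 + 16
23 = 1*16 + 7
16 = 2*7 + 2
7 = 3*2 + 1
2 = 2*1 + 0
gcd = 1, so the inverse exists. Back-substitute:
1 = 7 − 3·2
1 = −3·16 + 7·7
1 = 7·23 − 10·16
1 = −10·39 + 17·23
1 = 17·62 − 27·39
Thus 39·(-27) ≡ 1 (mod 62); reducing, -27 mod 62 = 35.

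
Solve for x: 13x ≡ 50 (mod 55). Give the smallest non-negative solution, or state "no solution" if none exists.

25

First find gcd(13, 55):
55 = 4·13 + 3
13 = 4·3 + 1
3 = 3·1 + 0
gcd = 1, so a unique solution mod 55 exists.
Back-substitute for the Bézout coefficients:
1 = 13 − 4·3
1 = −4·55 + 17·13
So 13·(17) ≡ 1 (mod 55), giving 13⁻¹ ≡ 17.
x ≡ 13⁻¹·50 ≡ 17·50 ≡ 25 (mod 55).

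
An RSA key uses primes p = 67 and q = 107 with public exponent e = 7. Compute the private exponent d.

φ(n) = (p−1)(q−1) = 66·106 = 6996.
Need d with 7·d ≡ 1 (mod 6996). Apply the extended Euclidean algorithm:
6996 = 999*7 + 3
7 = 2*3 + 1
3 = 3*1 + 0
Back-substitute:
1 = 7 − 2·3
1 = −2·6996 + 1999·7
So 7·1999 ≡ 1 (mod 6996), hence d = 1999.

1999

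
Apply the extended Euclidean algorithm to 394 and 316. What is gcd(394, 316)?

2

Apply Euclid's algorithm to 394 and 316:
394 = 1×316 + 78
316 = 4×78 + 4
78 = 19×4 + 2
4 = 2×2 + 0
gcd(394, 316) = 2.
Back-substituting:
2 = 78 − 19·4
2 = −19·316 + 77·78
2 = 77·394 − 96·316
So 2 = (77)·394 + (-96)·316.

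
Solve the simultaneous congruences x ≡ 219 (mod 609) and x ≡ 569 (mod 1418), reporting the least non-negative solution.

645759

Write x = 219 + 609·k. Then 609·k ≡ 569 − 219 ≡ 350 (mod 1418).
Need 609⁻¹ mod 1418. Extended Euclid on (1418, 609):
1418 = 2*609 + 200
609 = 3*200 + 9
200 = 22*9 + 2
9 = 4*2 + 1
2 = 2*1 + 0
Back-substitute:
1 = 9 − 4·2
1 = −4·200 + 89·9
1 = 89·609 − 271·200
1 = −271·1418 + 631·609
609⁻¹ ≡ 631 (mod 1418), so k ≡ 631·350 ≡ 1060 (mod 1418).
x = 219 + 609·1060 = 645759.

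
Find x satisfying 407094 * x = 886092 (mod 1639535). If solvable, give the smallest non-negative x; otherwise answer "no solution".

916053

First find gcd(407094, 1639535):
1639535 = 4×407094 + 11159
407094 = 36×11159 + 5370
11159 = 2×5370 + 419
5370 = 12×419 + 342
419 = 1×342 + 77
342 = 4×77 + 34
77 = 2×34 + 9
34 = 3×9 + 7
9 = 1×7 + 2
7 = 3×2 + 1
2 = 2×1 + 0
gcd = 1, so a unique solution mod 1639535 exists.
Back-substitute for the Bézout coefficients:
1 = 7 − 3·2
1 = −3·9 + 4·7
1 = 4·34 − 15·9
1 = −15·77 + 34·34
1 = 34·342 − 151·77
1 = −151·419 + 185·342
1 = 185·5370 − 2371·419
1 = −2371·11159 + 4927·5370
1 = 4927·407094 − 179743·11159
1 = −179743·1639535 + 723899·407094
So 407094·(723899) ≡ 1 (mod 1639535), giving 407094⁻¹ ≡ 723899.
x ≡ 407094⁻¹·886092 ≡ 723899·886092 ≡ 916053 (mod 1639535).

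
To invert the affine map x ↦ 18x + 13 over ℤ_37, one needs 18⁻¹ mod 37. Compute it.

35

Extended Euclidean algorithm:
37 = 2*18 + 1
18 = 18*1 + 0
Since gcd(18, 37) = 1, back-substitute to write 1 as a combination:
1 = 37 − 2·18
Hence 18⁻¹ ≡ -2 ≡ 35 (mod 37).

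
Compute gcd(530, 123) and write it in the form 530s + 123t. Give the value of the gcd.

1

Repeated division:
530 = 4·123 + 38
123 = 3·38 + 9
38 = 4·9 + 2
9 = 4·2 + 1
2 = 2·1 + 0
gcd(530, 123) = 1.
Working backward:
1 = 9 − 4·2
1 = −4·38 + 17·9
1 = 17·123 − 55·38
1 = −55·530 + 237·123
So 1 = (-55)·530 + (237)·123.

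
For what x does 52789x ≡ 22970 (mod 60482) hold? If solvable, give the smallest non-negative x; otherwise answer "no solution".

12584

First find gcd(52789, 60482):
60482 = 1·52789 + 7693
52789 = 6·7693 + 6631
7693 = 1·6631 + 1062
6631 = 6·1062 + 259
1062 = 4·259 + 26
259 = 9·26 + 25
26 = 1·25 + 1
25 = 25·1 + 0
gcd = 1, so a unique solution mod 60482 exists.
Back-substitute for the Bézout coefficients:
1 = 26 − 25
1 = −259 + 10·26
1 = 10·1062 − 41·259
1 = −41·6631 + 256·1062
1 = 256·7693 − 297·6631
1 = −297·52789 + 2038·7693
1 = 2038·60482 − 2335·52789
So 52789·(-2335) ≡ 1 (mod 60482), giving 52789⁻¹ ≡ 58147.
x ≡ 52789⁻¹·22970 ≡ 58147·22970 ≡ 12584 (mod 60482).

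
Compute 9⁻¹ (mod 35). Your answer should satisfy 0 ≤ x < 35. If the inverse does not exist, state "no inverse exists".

4

Extended Euclidean algorithm:
35 = 3*9 + 8
9 = 1*8 + 1
8 = 8*1 + 0
gcd = 1, so the inverse exists. Back-substitute:
1 = 9 − 8
1 = −35 + 4·9
So 9·4 ≡ 1 (mod 35).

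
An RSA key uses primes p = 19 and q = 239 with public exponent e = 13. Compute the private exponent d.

φ(n) = (p−1)(q−1) = 18·238 = 4284.
Need d with 13·d ≡ 1 (mod 4284). Apply the extended Euclidean algorithm:
4284 = 329·13 + 7
13 = 1·7 + 6
7 = 1·6 + 1
6 = 6·1 + 0
Back-substitute:
1 = 7 − 6
1 = −13 + 2·7
1 = 2·4284 − 659·13
So 13·(-659) ≡ 1 (mod 4284), hence d ≡ -659 ≡ 3625 (mod 4284).

3625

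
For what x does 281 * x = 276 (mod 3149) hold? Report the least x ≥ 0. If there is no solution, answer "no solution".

382

First find gcd(281, 3149):
3149 = 11*281 + 58
281 = 4*58 + 49
58 = 1*49 + 9
49 = 5*9 + 4
9 = 2*4 + 1
4 = 4*1 + 0
gcd = 1, so a unique solution mod 3149 exists.
Back-substitute for the Bézout coefficients:
1 = 9 − 2·4
1 = −2·49 + 11·9
1 = 11·58 − 13·49
1 = −13·281 + 63·58
1 = 63·3149 − 706·281
So 281·(-706) ≡ 1 (mod 3149), giving 281⁻¹ ≡ 2443.
x ≡ 281⁻¹·276 ≡ 2443·276 ≡ 382 (mod 3149).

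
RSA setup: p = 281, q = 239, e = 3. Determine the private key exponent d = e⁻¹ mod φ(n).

44427

φ(n) = (p−1)(q−1) = 280·238 = 66640.
Need d with 3·d ≡ 1 (mod 66640). Apply the extended Euclidean algorithm:
66640 = 22213·3 + 1
3 = 3·1 + 0
Back-substitute:
1 = 66640 − 22213·3
So 3·(-22213) ≡ 1 (mod 66640), hence d ≡ -22213 ≡ 44427 (mod 66640).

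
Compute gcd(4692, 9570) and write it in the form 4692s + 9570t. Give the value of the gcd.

Apply Euclid's algorithm to 9570 and 4692:
9570 = 2·4692 + 186
4692 = 25·186 + 42
186 = 4·42 + 18
42 = 2·18 + 6
18 = 3·6 + 0
gcd(4692, 9570) = 6.
Express as a combination:
6 = 42 − 2·18
6 = −2·186 + 9·42
6 = 9·4692 − 227·186
6 = −227·9570 + 463·4692
So 6 = (-227)·9570 + (463)·4692.

6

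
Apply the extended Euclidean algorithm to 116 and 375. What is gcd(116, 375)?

1

Repeated division:
375 = 3×116 + 27
116 = 4×27 + 8
27 = 3×8 + 3
8 = 2×3 + 2
3 = 1×2 + 1
2 = 2×1 + 0
gcd(116, 375) = 1.
Express as a combination:
1 = 3 − 2
1 = −8 + 3·3
1 = 3·27 − 10·8
1 = −10·116 + 43·27
1 = 43·375 − 139·116
So 1 = (43)·375 + (-139)·116.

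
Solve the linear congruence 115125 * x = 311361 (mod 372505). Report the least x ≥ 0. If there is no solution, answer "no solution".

gcd(115125, 372505):
372505 = 3×115125 + 27130
115125 = 4×27130 + 6605
27130 = 4×6605 + 710
6605 = 9×710 + 215
710 = 3×215 + 65
215 = 3×65 + 20
65 = 3×20 + 5
20 = 4×5 + 0
gcd = 5, but 5 ∤ 311361, so the congruence has no solution.

no solution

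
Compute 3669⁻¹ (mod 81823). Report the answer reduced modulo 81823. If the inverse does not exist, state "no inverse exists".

gcd(81823, 3669) by repeated division:
81823 = 22·3669 + 1105
3669 = 3·1105 + 354
1105 = 3·354 + 43
354 = 8·43 + 10
43 = 4·10 + 3
10 = 3·3 + 1
3 = 3·1 + 0
gcd = 1, so the inverse exists. Back-substitute:
1 = 10 − 3·3
1 = −3·43 + 13·10
1 = 13·354 − 107·43
1 = −107·1105 + 334·354
1 = 334·3669 − 1109·1105
1 = −1109·81823 + 24732·3669
So 3669·24732 ≡ 1 (mod 81823).

24732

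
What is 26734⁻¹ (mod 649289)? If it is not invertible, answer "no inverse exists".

Extended Euclidean algorithm:
649289 = 24*26734 + 7673
26734 = 3*7673 + 3715
7673 = 2*3715 + 243
3715 = 15*243 + 70
243 = 3*70 + 33
70 = 2*33 + 4
33 = 8*4 + 1
4 = 4*1 + 0
Since gcd(26734, 649289) = 1, back-substitute to write 1 as a combination:
1 = 33 − 8·4
1 = −8·70 + 17·33
1 = 17·243 − 59·70
1 = −59·3715 + 902·243
1 = 902·7673 − 1863·3715
1 = −1863·26734 + 6491·7673
1 = 6491·649289 − 157647·26734
Hence 26734⁻¹ ≡ -157647 ≡ 491642 (mod 649289).

491642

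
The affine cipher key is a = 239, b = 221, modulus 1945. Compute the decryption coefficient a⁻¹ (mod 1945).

Run Euclid on (1945, 239):
1945 = 8·239 + 33
239 = 7·33 + 8
33 = 4·8 + 1
8 = 8·1 + 0
The gcd is 1. Working backward:
1 = 33 − 4·8
1 = −4·239 + 29·33
1 = 29·1945 − 236·239
Hence 239⁻¹ ≡ -236 ≡ 1709 (mod 1945).

1709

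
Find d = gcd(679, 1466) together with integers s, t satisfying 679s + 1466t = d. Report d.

1

Repeated division:
1466 = 2·679 + 108
679 = 6·108 + 31
108 = 3·31 + 15
31 = 2·15 + 1
15 = 15·1 + 0
gcd(679, 1466) = 1.
Back-substituting:
1 = 31 − 2·15
1 = −2·108 + 7·31
1 = 7·679 − 44·108
1 = −44·1466 + 95·679
So 1 = (-44)·1466 + (95)·679.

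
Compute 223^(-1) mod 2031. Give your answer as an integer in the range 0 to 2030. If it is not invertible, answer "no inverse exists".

592

Apply the Euclidean algorithm to 2031 and 223:
2031 = 9×223 + 24
223 = 9×24 + 7
24 = 3×7 + 3
7 = 2×3 + 1
3 = 3×1 + 0
Since gcd(223, 2031) = 1, back-substitute to write 1 as a combination:
1 = 7 − 2·3
1 = −2·24 + 7·7
1 = 7·223 − 65·24
1 = −65·2031 + 592·223
So 223·592 ≡ 1 (mod 2031).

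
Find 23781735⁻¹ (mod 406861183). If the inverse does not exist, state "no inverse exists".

Apply the Euclidean algorithm to 406861183 and 23781735:
406861183 = 17*23781735 + 2571688
23781735 = 9*2571688 + 636543
2571688 = 4*636543 + 25516
636543 = 24*25516 + 24159
25516 = 1*24159 + 1357
24159 = 17*1357 + 1090
1357 = 1*1090 + 267
1090 = 4*267 + 22
267 = 12*22 + 3
22 = 7*3 + 1
3 = 3*1 + 0
Since gcd(23781735, 406861183) = 1, back-substitute to write 1 as a combination:
1 = 22 − 7·3
1 = −7·267 + 85·22
1 = 85·1090 − 347·267
1 = −347·1357 + 432·1090
1 = 432·24159 − 7691·1357
1 = −7691·25516 + 8123·24159
1 = 8123·636543 − 202643·25516
1 = −202643·2571688 + 818695·636543
1 = 818695·23781735 − 7570898·2571688
1 = −7570898·406861183 + 129523961·23781735
So 23781735·129523961 ≡ 1 (mod 406861183).

129523961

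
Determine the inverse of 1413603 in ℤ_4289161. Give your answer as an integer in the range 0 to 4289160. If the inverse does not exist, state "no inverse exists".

Extended Euclidean algorithm:
4289161 = 3*1413603 + 48352
1413603 = 29*48352 + 11395
48352 = 4*11395 + 2772
11395 = 4*2772 + 307
2772 = 9*307 + 9
307 = 34*9 + 1
9 = 9*1 + 0
gcd = 1, so the inverse exists. Back-substitute:
1 = 307 − 34·9
1 = −34·2772 + 307·307
1 = 307·11395 − 1262·2772
1 = −1262·48352 + 5355·11395
1 = 5355·1413603 − 156557·48352
1 = −156557·4289161 + 475026·1413603
So 1413603·475026 ≡ 1 (mod 4289161).

475026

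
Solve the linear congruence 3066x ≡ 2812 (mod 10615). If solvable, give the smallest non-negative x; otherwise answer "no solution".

1732

First find gcd(3066, 10615):
10615 = 3·3066 + 1417
3066 = 2·1417 + 232
1417 = 6·232 + 25
232 = 9·25 + 7
25 = 3·7 + 4
7 = 1·4 + 3
4 = 1·3 + 1
3 = 3·1 + 0
gcd = 1, so a unique solution mod 10615 exists.
Back-substitute for the Bézout coefficients:
1 = 4 − 3
1 = −7 + 2·4
1 = 2·25 − 7·7
1 = −7·232 + 65·25
1 = 65·1417 − 397·232
1 = −397·3066 + 859·1417
1 = 859·10615 − 2974·3066
So 3066·(-2974) ≡ 1 (mod 10615), giving 3066⁻¹ ≡ 7641.
x ≡ 3066⁻¹·2812 ≡ 7641·2812 ≡ 1732 (mod 10615).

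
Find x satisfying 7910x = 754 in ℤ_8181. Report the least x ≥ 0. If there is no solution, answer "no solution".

4133

First find gcd(7910, 8181):
8181 = 1·7910 + 271
7910 = 29·271 + 51
271 = 5·51 + 16
51 = 3·16 + 3
16 = 5·3 + 1
3 = 3·1 + 0
gcd = 1, so a unique solution mod 8181 exists.
Back-substitute for the Bézout coefficients:
1 = 16 − 5·3
1 = −5·51 + 16·16
1 = 16·271 − 85·51
1 = −85·7910 + 2481·271
1 = 2481·8181 − 2566·7910
So 7910·(-2566) ≡ 1 (mod 8181), giving 7910⁻¹ ≡ 5615.
x ≡ 7910⁻¹·754 ≡ 5615·754 ≡ 4133 (mod 8181).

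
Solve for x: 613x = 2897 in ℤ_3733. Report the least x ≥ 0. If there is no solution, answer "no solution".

First find gcd(613, 3733):
3733 = 6·613 + 55
613 = 11·55 + 8
55 = 6·8 + 7
8 = 1·7 + 1
7 = 7·1 + 0
gcd = 1, so a unique solution mod 3733 exists.
Back-substitute for the Bézout coefficients:
1 = 8 − 7
1 = −55 + 7·8
1 = 7·613 − 78·55
1 = −78·3733 + 475·613
So 613·(475) ≡ 1 (mod 3733), giving 613⁻¹ ≡ 475.
x ≡ 613⁻¹·2897 ≡ 475·2897 ≡ 2331 (mod 3733).

2331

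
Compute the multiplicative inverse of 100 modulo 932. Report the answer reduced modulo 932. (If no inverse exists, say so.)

Euclidean algorithm on 932, 100:
932 = 9×100 + 32
100 = 3×32 + 4
32 = 8×4 + 0
The gcd is 4, not 1, hence no inverse exists.

no inverse exists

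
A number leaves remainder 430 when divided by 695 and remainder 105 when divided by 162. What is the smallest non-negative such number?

21975

Write x = 430 + 695·k. Then 695·k ≡ 105 − 430 ≡ 161 (mod 162).
Need 695⁻¹ mod 162. Extended Euclid on (162, 47):
162 = 3*47 + 21
47 = 2*21 + 5
21 = 4*5 + 1
5 = 5*1 + 0
Back-substitute:
1 = 21 − 4·5
1 = −4·47 + 9·21
1 = 9·162 − 31·47
695⁻¹ ≡ 131 (mod 162), so k ≡ 131·161 ≡ 31 (mod 162).
x = 430 + 695·31 = 21975.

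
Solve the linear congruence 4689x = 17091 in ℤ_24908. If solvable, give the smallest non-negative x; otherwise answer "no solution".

21087

First find gcd(4689, 24908):
24908 = 5·4689 + 1463
4689 = 3·1463 + 300
1463 = 4·300 + 263
300 = 1·263 + 37
263 = 7·37 + 4
37 = 9·4 + 1
4 = 4·1 + 0
gcd = 1, so a unique solution mod 24908 exists.
Back-substitute for the Bézout coefficients:
1 = 37 − 9·4
1 = −9·263 + 64·37
1 = 64·300 − 73·263
1 = −73·1463 + 356·300
1 = 356·4689 − 1141·1463
1 = −1141·24908 + 6061·4689
So 4689·(6061) ≡ 1 (mod 24908), giving 4689⁻¹ ≡ 6061.
x ≡ 4689⁻¹·17091 ≡ 6061·17091 ≡ 21087 (mod 24908).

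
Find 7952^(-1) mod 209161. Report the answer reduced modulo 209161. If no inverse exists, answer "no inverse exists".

154635

Apply the Euclidean algorithm to 209161 and 7952:
209161 = 26*7952 + 2409
7952 = 3*2409 + 725
2409 = 3*725 + 234
725 = 3*234 + 23
234 = 10*23 + 4
23 = 5*4 + 3
4 = 1*3 + 1
3 = 3*1 + 0
gcd = 1, so the inverse exists. Back-substitute:
1 = 4 − 3
1 = −23 + 6·4
1 = 6·234 − 61·23
1 = −61·725 + 189·234
1 = 189·2409 − 628·725
1 = −628·7952 + 2073·2409
1 = 2073·209161 − 54526·7952
Hence 7952⁻¹ ≡ -54526 ≡ 154635 (mod 209161).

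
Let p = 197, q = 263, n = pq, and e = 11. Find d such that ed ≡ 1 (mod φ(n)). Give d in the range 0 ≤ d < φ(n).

φ(n) = (p−1)(q−1) = 196·262 = 51352.
Need d with 11·d ≡ 1 (mod 51352). Apply the extended Euclidean algorithm:
51352 = 4668×11 + 4
11 = 2×4 + 3
4 = 1×3 + 1
3 = 3×1 + 0
Back-substitute:
1 = 4 − 3
1 = −11 + 3·4
1 = 3·51352 − 14005·11
So 11·(-14005) ≡ 1 (mod 51352), hence d ≡ -14005 ≡ 37347 (mod 51352).

37347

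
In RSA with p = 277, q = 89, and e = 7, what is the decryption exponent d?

φ(n) = (p−1)(q−1) = 276·88 = 24288.
Need d with 7·d ≡ 1 (mod 24288). Apply the extended Euclidean algorithm:
24288 = 3469*7 + 5
7 = 1*5 + 2
5 = 2*2 + 1
2 = 2*1 + 0
Back-substitute:
1 = 5 − 2·2
1 = −2·7 + 3·5
1 = 3·24288 − 10409·7
So 7·(-10409) ≡ 1 (mod 24288), hence d ≡ -10409 ≡ 13879 (mod 24288).

13879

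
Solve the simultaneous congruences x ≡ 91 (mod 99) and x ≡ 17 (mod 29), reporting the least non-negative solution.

Write x = 91 + 99·k. Then 99·k ≡ 17 − 91 ≡ 13 (mod 29).
Need 99⁻¹ mod 29. Extended Euclid on (29, 12):
29 = 2·12 + 5
12 = 2·5 + 2
5 = 2·2 + 1
2 = 2·1 + 0
Back-substitute:
1 = 5 − 2·2
1 = −2·12 + 5·5
1 = 5·29 − 12·12
99⁻¹ ≡ 17 (mod 29), so k ≡ 17·13 ≡ 18 (mod 29).
x = 91 + 99·18 = 1873.

1873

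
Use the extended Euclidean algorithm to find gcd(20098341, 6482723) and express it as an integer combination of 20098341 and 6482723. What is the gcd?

1

Apply Euclid's algorithm to 20098341 and 6482723:
20098341 = 3×6482723 + 650172
6482723 = 9×650172 + 631175
650172 = 1×631175 + 18997
631175 = 33×18997 + 4274
18997 = 4×4274 + 1901
4274 = 2×1901 + 472
1901 = 4×472 + 13
472 = 36×13 + 4
13 = 3×4 + 1
4 = 4×1 + 0
gcd(20098341, 6482723) = 1.
Working backward:
1 = 13 − 3·4
1 = −3·472 + 109·13
1 = 109·1901 − 439·472
1 = −439·4274 + 987·1901
1 = 987·18997 − 4387·4274
1 = −4387·631175 + 145758·18997
1 = 145758·650172 − 150145·631175
1 = −150145·6482723 + 1497063·650172
1 = 1497063·20098341 − 4641334·6482723
So 1 = (1497063)·20098341 + (-4641334)·6482723.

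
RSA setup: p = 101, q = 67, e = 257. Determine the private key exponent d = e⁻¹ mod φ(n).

φ(n) = (p−1)(q−1) = 100·66 = 6600.
Need d with 257·d ≡ 1 (mod 6600). Apply the extended Euclidean algorithm:
6600 = 25*257 + 175
257 = 1*175 + 82
175 = 2*82 + 11
82 = 7*11 + 5
11 = 2*5 + 1
5 = 5*1 + 0
Back-substitute:
1 = 11 − 2·5
1 = −2·82 + 15·11
1 = 15·175 − 32·82
1 = −32·257 + 47·175
1 = 47·6600 − 1207·257
So 257·(-1207) ≡ 1 (mod 6600), hence d ≡ -1207 ≡ 5393 (mod 6600).

5393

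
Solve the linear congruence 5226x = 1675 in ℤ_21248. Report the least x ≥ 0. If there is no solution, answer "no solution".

gcd(5226, 21248):
21248 = 4·5226 + 344
5226 = 15·344 + 66
344 = 5·66 + 14
66 = 4·14 + 10
14 = 1·10 + 4
10 = 2·4 + 2
4 = 2·2 + 0
gcd = 2, but 2 ∤ 1675, so the congruence has no solution.

no solution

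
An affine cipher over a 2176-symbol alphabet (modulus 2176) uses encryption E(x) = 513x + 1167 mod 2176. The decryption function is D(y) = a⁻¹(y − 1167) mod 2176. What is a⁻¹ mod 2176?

gcd(2176, 513) by repeated division:
2176 = 4·513 + 124
513 = 4·124 + 17
124 = 7·17 + 5
17 = 3·5 + 2
5 = 2·2 + 1
2 = 2·1 + 0
gcd = 1, so the inverse exists. Back-substitute:
1 = 5 − 2·2
1 = −2·17 + 7·5
1 = 7·124 − 51·17
1 = −51·513 + 211·124
1 = 211·2176 − 895·513
Hence 513⁻¹ ≡ -895 ≡ 1281 (mod 2176).

1281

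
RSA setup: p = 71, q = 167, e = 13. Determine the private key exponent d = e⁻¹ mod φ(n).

φ(n) = (p−1)(q−1) = 70·166 = 11620.
Need d with 13·d ≡ 1 (mod 11620). Apply the extended Euclidean algorithm:
11620 = 893*13 + 11
13 = 1*11 + 2
11 = 5*2 + 1
2 = 2*1 + 0
Back-substitute:
1 = 11 − 5·2
1 = −5·13 + 6·11
1 = 6·11620 − 5363·13
So 13·(-5363) ≡ 1 (mod 11620), hence d ≡ -5363 ≡ 6257 (mod 11620).

6257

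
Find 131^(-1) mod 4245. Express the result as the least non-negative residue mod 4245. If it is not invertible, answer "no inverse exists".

Run Euclid on (4245, 131):
4245 = 32*131 + 53
131 = 2*53 + 25
53 = 2*25 + 3
25 = 8*3 + 1
3 = 3*1 + 0
The gcd is 1. Working backward:
1 = 25 − 8·3
1 = −8·53 + 17·25
1 = 17·131 − 42·53
1 = −42·4245 + 1361·131
So 131·1361 ≡ 1 (mod 4245).

1361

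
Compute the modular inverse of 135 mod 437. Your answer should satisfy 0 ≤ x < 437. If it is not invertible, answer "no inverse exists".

Extended Euclidean algorithm:
437 = 3*135 + 32
135 = 4*32 + 7
32 = 4*7 + 4
7 = 1*4 + 3
4 = 1*3 + 1
3 = 3*1 + 0
The gcd is 1. Working backward:
1 = 4 − 3
1 = −7 + 2·4
1 = 2·32 − 9·7
1 = −9·135 + 38·32
1 = 38·437 − 123·135
Hence 135⁻¹ ≡ -123 ≡ 314 (mod 437).

314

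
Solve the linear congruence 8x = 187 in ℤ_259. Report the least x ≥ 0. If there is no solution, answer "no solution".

First find gcd(8, 259):
259 = 32·8 + 3
8 = 2·3 + 2
3 = 1·2 + 1
2 = 2·1 + 0
gcd = 1, so a unique solution mod 259 exists.
Back-substitute for the Bézout coefficients:
1 = 3 − 2
1 = −8 + 3·3
1 = 3·259 − 97·8
So 8·(-97) ≡ 1 (mod 259), giving 8⁻¹ ≡ 162.
x ≡ 8⁻¹·187 ≡ 162·187 ≡ 250 (mod 259).

250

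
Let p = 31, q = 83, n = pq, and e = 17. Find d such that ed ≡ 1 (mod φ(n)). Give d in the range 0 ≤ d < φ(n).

φ(n) = (p−1)(q−1) = 30·82 = 2460.
Need d with 17·d ≡ 1 (mod 2460). Apply the extended Euclidean algorithm:
2460 = 144·17 + 12
17 = 1·12 + 5
12 = 2·5 + 2
5 = 2·2 + 1
2 = 2·1 + 0
Back-substitute:
1 = 5 − 2·2
1 = −2·12 + 5·5
1 = 5·17 − 7·12
1 = −7·2460 + 1013·17
So 17·1013 ≡ 1 (mod 2460), hence d = 1013.

1013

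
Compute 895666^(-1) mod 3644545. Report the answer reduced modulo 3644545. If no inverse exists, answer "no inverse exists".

2836786

gcd(3644545, 895666) by repeated division:
3644545 = 4×895666 + 61881
895666 = 14×61881 + 29332
61881 = 2×29332 + 3217
29332 = 9×3217 + 379
3217 = 8×379 + 185
379 = 2×185 + 9
185 = 20×9 + 5
9 = 1×5 + 4
5 = 1×4 + 1
4 = 4×1 + 0
Since gcd(895666, 3644545) = 1, back-substitute to write 1 as a combination:
1 = 5 − 4
1 = −9 + 2·5
1 = 2·185 − 41·9
1 = −41·379 + 84·185
1 = 84·3217 − 713·379
1 = −713·29332 + 6501·3217
1 = 6501·61881 − 13715·29332
1 = −13715·895666 + 198511·61881
1 = 198511·3644545 − 807759·895666
Thus 895666·(-807759) ≡ 1 (mod 3644545); reducing, -807759 mod 3644545 = 2836786.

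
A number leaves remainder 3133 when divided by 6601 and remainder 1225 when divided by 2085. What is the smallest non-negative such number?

8399605

Write x = 3133 + 6601·k. Then 6601·k ≡ 1225 − 3133 ≡ 177 (mod 2085).
Need 6601⁻¹ mod 2085. Extended Euclid on (2085, 346):
2085 = 6×346 + 9
346 = 38×9 + 4
9 = 2×4 + 1
4 = 4×1 + 0
Back-substitute:
1 = 9 − 2·4
1 = −2·346 + 77·9
1 = 77·2085 − 464·346
6601⁻¹ ≡ 1621 (mod 2085), so k ≡ 1621·177 ≡ 1272 (mod 2085).
x = 3133 + 6601·1272 = 8399605.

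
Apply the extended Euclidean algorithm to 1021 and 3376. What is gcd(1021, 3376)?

Repeated division:
3376 = 3·1021 + 313
1021 = 3·313 + 82
313 = 3·82 + 67
82 = 1·67 + 15
67 = 4·15 + 7
15 = 2·7 + 1
7 = 7·1 + 0
gcd(1021, 3376) = 1.
Express as a combination:
1 = 15 − 2·7
1 = −2·67 + 9·15
1 = 9·82 − 11·67
1 = −11·313 + 42·82
1 = 42·1021 − 137·313
1 = −137·3376 + 453·1021
So 1 = (-137)·3376 + (453)·1021.

1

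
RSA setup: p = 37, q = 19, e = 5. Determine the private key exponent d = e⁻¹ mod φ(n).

389

φ(n) = (p−1)(q−1) = 36·18 = 648.
Need d with 5·d ≡ 1 (mod 648). Apply the extended Euclidean algorithm:
648 = 129*5 + 3
5 = 1*3 + 2
3 = 1*2 + 1
2 = 2*1 + 0
Back-substitute:
1 = 3 − 2
1 = −5 + 2·3
1 = 2·648 − 259·5
So 5·(-259) ≡ 1 (mod 648), hence d ≡ -259 ≡ 389 (mod 648).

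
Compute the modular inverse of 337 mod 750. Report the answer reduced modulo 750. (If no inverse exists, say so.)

523

gcd(750, 337) by repeated division:
750 = 2×337 + 76
337 = 4×76 + 33
76 = 2×33 + 10
33 = 3×10 + 3
10 = 3×3 + 1
3 = 3×1 + 0
gcd = 1, so the inverse exists. Back-substitute:
1 = 10 − 3·3
1 = −3·33 + 10·10
1 = 10·76 − 23·33
1 = −23·337 + 102·76
1 = 102·750 − 227·337
So 337·(-227) ≡ 1 (mod 750), and -227 ≡ 523 (mod 750).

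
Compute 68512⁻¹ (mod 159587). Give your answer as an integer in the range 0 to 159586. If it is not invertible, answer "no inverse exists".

87259

Apply the Euclidean algorithm to 159587 and 68512:
159587 = 2*68512 + 22563
68512 = 3*22563 + 823
22563 = 27*823 + 342
823 = 2*342 + 139
342 = 2*139 + 64
139 = 2*64 + 11
64 = 5*11 + 9
11 = 1*9 + 2
9 = 4*2 + 1
2 = 2*1 + 0
Since gcd(68512, 159587) = 1, back-substitute to write 1 as a combination:
1 = 9 − 4·2
1 = −4·11 + 5·9
1 = 5·64 − 29·11
1 = −29·139 + 63·64
1 = 63·342 − 155·139
1 = −155·823 + 373·342
1 = 373·22563 − 10226·823
1 = −10226·68512 + 31051·22563
1 = 31051·159587 − 72328·68512
Thus 68512·(-72328) ≡ 1 (mod 159587); reducing, -72328 mod 159587 = 87259.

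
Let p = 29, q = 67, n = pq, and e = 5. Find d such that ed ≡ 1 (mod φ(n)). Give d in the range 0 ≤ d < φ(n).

φ(n) = (p−1)(q−1) = 28·66 = 1848.
Need d with 5·d ≡ 1 (mod 1848). Apply the extended Euclidean algorithm:
1848 = 369*5 + 3
5 = 1*3 + 2
3 = 1*2 + 1
2 = 2*1 + 0
Back-substitute:
1 = 3 − 2
1 = −5 + 2·3
1 = 2·1848 − 739·5
So 5·(-739) ≡ 1 (mod 1848), hence d ≡ -739 ≡ 1109 (mod 1848).

1109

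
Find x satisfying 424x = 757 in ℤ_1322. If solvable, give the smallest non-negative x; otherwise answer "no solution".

no solution

gcd(424, 1322):
1322 = 3×424 + 50
424 = 8×50 + 24
50 = 2×24 + 2
24 = 12×2 + 0
gcd = 2, but 2 ∤ 757, so the congruence has no solution.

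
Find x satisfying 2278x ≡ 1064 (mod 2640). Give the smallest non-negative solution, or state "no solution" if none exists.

First find gcd(2278, 2640):
2640 = 1·2278 + 362
2278 = 6·362 + 106
362 = 3·106 + 44
106 = 2·44 + 18
44 = 2·18 + 8
18 = 2·8 + 2
8 = 4·2 + 0
gcd = 2 and 2 | 1064, so solutions exist. Divide through by 2: 1139x ≡ 532 (mod 1320).
Now find 1139⁻¹ mod 1320:
1320 = 1*1139 + 181
1139 = 6*181 + 53
181 = 3*53 + 22
53 = 2*22 + 9
22 = 2*9 + 4
9 = 2*4 + 1
4 = 4*1 + 0
Back-substitute:
1 = 9 − 2·4
1 = −2·22 + 5·9
1 = 5·53 − 12·22
1 = −12·181 + 41·53
1 = 41·1139 − 258·181
1 = −258·1320 + 299·1139
So 1139⁻¹ ≡ 299 (mod 1320).
Then x ≡ 299·532 ≡ 668 (mod 1320); the smallest non-negative solution is x = 668.

668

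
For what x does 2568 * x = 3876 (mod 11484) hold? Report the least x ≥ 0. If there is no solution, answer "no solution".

First find gcd(2568, 11484):
11484 = 4*2568 + 1212
2568 = 2*1212 + 144
1212 = 8*144 + 60
144 = 2*60 + 24
60 = 2*24 + 12
24 = 2*12 + 0
gcd = 12 and 12 | 3876, so solutions exist. Divide through by 12: 214x ≡ 323 (mod 957).
Now find 214⁻¹ mod 957:
957 = 4·214 + 101
214 = 2·101 + 12
101 = 8·12 + 5
12 = 2·5 + 2
5 = 2·2 + 1
2 = 2·1 + 0
Back-substitute:
1 = 5 − 2·2
1 = −2·12 + 5·5
1 = 5·101 − 42·12
1 = −42·214 + 89·101
1 = 89·957 − 398·214
So 214·(-398) ≡ 1 (mod 957), i.e. 214⁻¹ ≡ 559.
Then x ≡ 559·323 ≡ 641 (mod 957); the smallest non-negative solution is x = 641.

641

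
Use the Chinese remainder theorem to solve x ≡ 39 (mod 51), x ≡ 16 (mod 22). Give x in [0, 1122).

192

Write x = 39 + 51·k. Then 51·k ≡ 16 − 39 ≡ 21 (mod 22).
Need 51⁻¹ mod 22. Extended Euclid on (22, 7):
22 = 3·7 + 1
7 = 7·1 + 0
Back-substitute:
1 = 22 − 3·7
51⁻¹ ≡ 19 (mod 22), so k ≡ 19·21 ≡ 3 (mod 22).
x = 39 + 51·3 = 192.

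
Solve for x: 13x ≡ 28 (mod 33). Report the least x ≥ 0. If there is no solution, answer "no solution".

25

First find gcd(13, 33):
33 = 2·13 + 7
13 = 1·7 + 6
7 = 1·6 + 1
6 = 6·1 + 0
gcd = 1, so a unique solution mod 33 exists.
Back-substitute for the Bézout coefficients:
1 = 7 − 6
1 = −13 + 2·7
1 = 2·33 − 5·13
So 13·(-5) ≡ 1 (mod 33), giving 13⁻¹ ≡ 28.
x ≡ 13⁻¹·28 ≡ 28·28 ≡ 25 (mod 33).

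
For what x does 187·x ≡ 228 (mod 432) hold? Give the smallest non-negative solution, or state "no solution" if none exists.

First find gcd(187, 432):
432 = 2·187 + 58
187 = 3·58 + 13
58 = 4·13 + 6
13 = 2·6 + 1
6 = 6·1 + 0
gcd = 1, so a unique solution mod 432 exists.
Back-substitute for the Bézout coefficients:
1 = 13 − 2·6
1 = −2·58 + 9·13
1 = 9·187 − 29·58
1 = −29·432 + 67·187
So 187·(67) ≡ 1 (mod 432), giving 187⁻¹ ≡ 67.
x ≡ 187⁻¹·228 ≡ 67·228 ≡ 156 (mod 432).

156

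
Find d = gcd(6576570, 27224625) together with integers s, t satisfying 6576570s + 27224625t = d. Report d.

15

Euclidean algorithm:
27224625 = 4·6576570 + 918345
6576570 = 7·918345 + 148155
918345 = 6·148155 + 29415
148155 = 5·29415 + 1080
29415 = 27·1080 + 255
1080 = 4·255 + 60
255 = 4·60 + 15
60 = 4·15 + 0
gcd(6576570, 27224625) = 15.
Working backward:
15 = 255 − 4·60
15 = −4·1080 + 17·255
15 = 17·29415 − 463·1080
15 = −463·148155 + 2332·29415
15 = 2332·918345 − 14455·148155
15 = −14455·6576570 + 103517·918345
15 = 103517·27224625 − 428523·6576570
So 15 = (103517)·27224625 + (-428523)·6576570.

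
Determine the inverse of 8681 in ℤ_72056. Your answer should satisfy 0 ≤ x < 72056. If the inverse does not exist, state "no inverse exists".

60369

Apply the Euclidean algorithm to 72056 and 8681:
72056 = 8×8681 + 2608
8681 = 3×2608 + 857
2608 = 3×857 + 37
857 = 23×37 + 6
37 = 6×6 + 1
6 = 6×1 + 0
Since gcd(8681, 72056) = 1, back-substitute to write 1 as a combination:
1 = 37 − 6·6
1 = −6·857 + 139·37
1 = 139·2608 − 423·857
1 = −423·8681 + 1408·2608
1 = 1408·72056 − 11687·8681
So 8681·(-11687) ≡ 1 (mod 72056), and -11687 ≡ 60369 (mod 72056).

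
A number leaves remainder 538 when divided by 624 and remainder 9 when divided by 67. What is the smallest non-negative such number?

28618

Write x = 538 + 624·k. Then 624·k ≡ 9 − 538 ≡ 7 (mod 67).
Need 624⁻¹ mod 67. Extended Euclid on (67, 21):
67 = 3×21 + 4
21 = 5×4 + 1
4 = 4×1 + 0
Back-substitute:
1 = 21 − 5·4
1 = −5·67 + 16·21
624⁻¹ ≡ 16 (mod 67), so k ≡ 16·7 ≡ 45 (mod 67).
x = 538 + 624·45 = 28618.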